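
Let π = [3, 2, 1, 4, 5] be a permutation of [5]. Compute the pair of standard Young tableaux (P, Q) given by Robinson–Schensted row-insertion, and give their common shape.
P = [1, 4, 5] / [2] / [3];  Q = [1, 4, 5] / [2] / [3];  common shape = (3, 1, 1)

Row-insert the values π_1, π_2, … into P one at a time, bumping the leftmost entry strictly greater than the inserted value down to the next row. The recording tableau Q records, in position (i, j), the step at which that cell was added to P.
  Insert 3 (step 1): P = [3];  Q = [1]
  Insert 2 (step 2): P = [2] / [3];  Q = [1] / [2]
  Insert 1 (step 3): P = [1] / [2] / [3];  Q = [1] / [2] / [3]
  Insert 4 (step 4): P = [1, 4] / [2] / [3];  Q = [1, 4] / [2] / [3]
  Insert 5 (step 5): P = [1, 4, 5] / [2] / [3];  Q = [1, 4, 5] / [2] / [3]
Final shape: (3, 1, 1).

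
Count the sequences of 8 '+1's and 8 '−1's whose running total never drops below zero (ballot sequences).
C_8 = 1430

These ballot sequences are counted by the Catalan number C_n = (1/(n + 1)) · C(2n, n). For n = 8: C_8 = (1/9) · C(16, 8) = 12870/9 = 1430.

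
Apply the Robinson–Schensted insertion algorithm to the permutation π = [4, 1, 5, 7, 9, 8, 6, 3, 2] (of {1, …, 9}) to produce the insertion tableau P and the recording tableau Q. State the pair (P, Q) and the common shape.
P = [1, 2, 6, 8] / [3, 5] / [4] / [7] / [9];  Q = [1, 3, 4, 5] / [2, 6] / [7] / [8] / [9];  common shape = (4, 2, 1, 1, 1)

Row-insert the values π_1, π_2, … into P one at a time, bumping the leftmost entry strictly greater than the inserted value down to the next row. The recording tableau Q records, in position (i, j), the step at which that cell was added to P.
  Insert 4 (step 1): P = [4];  Q = [1]
  Insert 1 (step 2): P = [1] / [4];  Q = [1] / [2]
  Insert 5 (step 3): P = [1, 5] / [4];  Q = [1, 3] / [2]
  Insert 7 (step 4): P = [1, 5, 7] / [4];  Q = [1, 3, 4] / [2]
  Insert 9 (step 5): P = [1, 5, 7, 9] / [4];  Q = [1, 3, 4, 5] / [2]
  Insert 8 (step 6): P = [1, 5, 7, 8] / [4, 9];  Q = [1, 3, 4, 5] / [2, 6]
  Insert 6 (step 7): P = [1, 5, 6, 8] / [4, 7] / [9];  Q = [1, 3, 4, 5] / [2, 6] / [7]
  Insert 3 (step 8): P = [1, 3, 6, 8] / [4, 5] / [7] / [9];  Q = [1, 3, 4, 5] / [2, 6] / [7] / [8]
  Insert 2 (step 9): P = [1, 2, 6, 8] / [3, 5] / [4] / [7] / [9];  Q = [1, 3, 4, 5] / [2, 6] / [7] / [8] / [9]
Final shape: (4, 2, 1, 1, 1).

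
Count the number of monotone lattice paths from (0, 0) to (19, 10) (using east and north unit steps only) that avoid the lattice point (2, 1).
Number of paths = 10656360

Total paths from (0, 0) to (19, 10): C(29, 19) = 20030010. Paths through (2, 1): (paths (0, 0) → (2, 1)) × (paths (2, 1) → (19, 10)) = C(3, 2) · C(26, 17) = 3 · 3124550 = 9373650. Avoidance count = 20030010 − 9373650 = 10656360.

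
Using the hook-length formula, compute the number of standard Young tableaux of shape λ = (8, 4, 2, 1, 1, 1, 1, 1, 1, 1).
# SYT of shape (8, 4, 2, 1, 1, 1, 1, 1, 1, 1) = 76076000

Hook-length formula: f^λ = n! / Π hook(c), product over all cells c of the Young diagram. For λ = (8, 4, 2, 1, 1, 1, 1, 1, 1, 1), n = 21 boxes. Hook lengths by row (left-to-right, top-to-bottom): [17, 9, 7, 6, 4, 3, 2, 1]; [12, 4, 2, 1]; [9, 1]; [7]; [6]; [5]; [4]; [3]; [2]; [1]. Product of hooks = 671577661440. So f^λ = 21! / 671577661440 = 51090942171709440000 / 671577661440 = 76076000.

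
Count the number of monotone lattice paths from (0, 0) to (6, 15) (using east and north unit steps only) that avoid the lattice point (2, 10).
Number of paths = 45948

Total paths from (0, 0) to (6, 15): C(21, 6) = 54264. Paths through (2, 10): (paths (0, 0) → (2, 10)) × (paths (2, 10) → (6, 15)) = C(12, 2) · C(9, 4) = 66 · 126 = 8316. Avoidance count = 54264 − 8316 = 45948.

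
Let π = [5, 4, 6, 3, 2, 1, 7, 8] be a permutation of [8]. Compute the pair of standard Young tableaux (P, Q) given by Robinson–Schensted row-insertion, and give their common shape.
P = [1, 6, 7, 8] / [2] / [3] / [4] / [5];  Q = [1, 3, 7, 8] / [2] / [4] / [5] / [6];  common shape = (4, 1, 1, 1, 1)

Row-insert the values π_1, π_2, … into P one at a time, bumping the leftmost entry strictly greater than the inserted value down to the next row. The recording tableau Q records, in position (i, j), the step at which that cell was added to P.
  Insert 5 (step 1): P = [5];  Q = [1]
  Insert 4 (step 2): P = [4] / [5];  Q = [1] / [2]
  Insert 6 (step 3): P = [4, 6] / [5];  Q = [1, 3] / [2]
  Insert 3 (step 4): P = [3, 6] / [4] / [5];  Q = [1, 3] / [2] / [4]
  Insert 2 (step 5): P = [2, 6] / [3] / [4] / [5];  Q = [1, 3] / [2] / [4] / [5]
  Insert 1 (step 6): P = [1, 6] / [2] / [3] / [4] / [5];  Q = [1, 3] / [2] / [4] / [5] / [6]
  Insert 7 (step 7): P = [1, 6, 7] / [2] / [3] / [4] / [5];  Q = [1, 3, 7] / [2] / [4] / [5] / [6]
  Insert 8 (step 8): P = [1, 6, 7, 8] / [2] / [3] / [4] / [5];  Q = [1, 3, 7, 8] / [2] / [4] / [5] / [6]
Final shape: (4, 1, 1, 1, 1).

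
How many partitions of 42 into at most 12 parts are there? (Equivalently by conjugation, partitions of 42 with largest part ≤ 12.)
p(42, parts ≤ 12) = 31570

Use the recurrence p(n, m) = p(n, m−1) + p(n−m, m): either the largest part is < m (count p(n, m−1)) or the largest part is exactly m (remove one copy of m, count p(n−m, m)). With p(0, ·) = 1 this gives p(42, parts ≤ 12) = 31570. (By conjugating Young diagrams, this also counts partitions of 42 into at most 12 parts.)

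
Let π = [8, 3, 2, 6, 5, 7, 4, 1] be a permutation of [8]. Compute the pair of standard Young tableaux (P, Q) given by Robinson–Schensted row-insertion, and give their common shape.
P = [1, 4, 7] / [2, 5] / [3] / [6] / [8];  Q = [1, 4, 6] / [2, 5] / [3] / [7] / [8];  common shape = (3, 2, 1, 1, 1)

Row-insert the values π_1, π_2, … into P one at a time, bumping the leftmost entry strictly greater than the inserted value down to the next row. The recording tableau Q records, in position (i, j), the step at which that cell was added to P.
  Insert 8 (step 1): P = [8];  Q = [1]
  Insert 3 (step 2): P = [3] / [8];  Q = [1] / [2]
  Insert 2 (step 3): P = [2] / [3] / [8];  Q = [1] / [2] / [3]
  Insert 6 (step 4): P = [2, 6] / [3] / [8];  Q = [1, 4] / [2] / [3]
  Insert 5 (step 5): P = [2, 5] / [3, 6] / [8];  Q = [1, 4] / [2, 5] / [3]
  Insert 7 (step 6): P = [2, 5, 7] / [3, 6] / [8];  Q = [1, 4, 6] / [2, 5] / [3]
  Insert 4 (step 7): P = [2, 4, 7] / [3, 5] / [6] / [8];  Q = [1, 4, 6] / [2, 5] / [3] / [7]
  Insert 1 (step 8): P = [1, 4, 7] / [2, 5] / [3] / [6] / [8];  Q = [1, 4, 6] / [2, 5] / [3] / [7] / [8]
Final shape: (3, 2, 1, 1, 1).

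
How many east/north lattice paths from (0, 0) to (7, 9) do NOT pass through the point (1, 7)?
Number of paths = 11216

Total paths from (0, 0) to (7, 9): C(16, 7) = 11440. Paths through (1, 7): (paths (0, 0) → (1, 7)) × (paths (1, 7) → (7, 9)) = C(8, 1) · C(8, 6) = 8 · 28 = 224. Avoidance count = 11440 − 224 = 11216.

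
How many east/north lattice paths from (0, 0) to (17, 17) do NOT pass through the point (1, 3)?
Number of paths = 1751915520

Total paths from (0, 0) to (17, 17): C(34, 17) = 2333606220. Paths through (1, 3): (paths (0, 0) → (1, 3)) × (paths (1, 3) → (17, 17)) = C(4, 1) · C(30, 16) = 4 · 145422675 = 581690700. Avoidance count = 2333606220 − 581690700 = 1751915520.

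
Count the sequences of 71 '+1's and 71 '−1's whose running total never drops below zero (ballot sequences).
C_71 = 5175569924646105559418940193995065716350

These ballot sequences are counted by the Catalan number C_n = (1/(n + 1)) · C(2n, n). For n = 71: C_71 = (1/72) · C(142, 71) = 372641034574519600278163693967644731577200/72 = 5175569924646105559418940193995065716350.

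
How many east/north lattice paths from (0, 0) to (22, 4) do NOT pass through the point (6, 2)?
Number of paths = 10666

Total paths from (0, 0) to (22, 4): C(26, 22) = 14950. Paths through (6, 2): (paths (0, 0) → (6, 2)) × (paths (6, 2) → (22, 4)) = C(8, 6) · C(18, 16) = 28 · 153 = 4284. Avoidance count = 14950 − 4284 = 10666.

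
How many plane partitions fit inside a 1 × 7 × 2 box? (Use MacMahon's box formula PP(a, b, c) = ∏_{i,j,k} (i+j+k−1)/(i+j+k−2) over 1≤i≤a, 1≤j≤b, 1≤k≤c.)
PP(1, 7, 2) = 36

Evaluate the triple product over i = 1..1, j = 1..7, k = 1..2. The factors are (2/1) · (3/2) · (3/2) · (4/3) · (4/3) · (5/4) · (5/4) · (6/5) · … (14 factors total). The numerators and denominators telescope so the product is an integer; carrying out the multiplication exactly gives PP(1, 7, 2) = 36.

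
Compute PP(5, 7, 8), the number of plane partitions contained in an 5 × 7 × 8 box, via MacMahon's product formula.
PP(5, 7, 8) = 201299981193168

Evaluate the triple product over i = 1..5, j = 1..7, k = 1..8. The factors are (2/1) · (3/2) · (4/3) · (5/4) · (6/5) · (7/6) · (8/7) · (9/8) · … (280 factors total). The numerators and denominators telescope so the product is an integer; carrying out the multiplication exactly gives PP(5, 7, 8) = 201299981193168.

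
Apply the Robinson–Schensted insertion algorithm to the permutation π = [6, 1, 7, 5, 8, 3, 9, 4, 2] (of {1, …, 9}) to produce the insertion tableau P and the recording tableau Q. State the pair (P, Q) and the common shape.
P = [1, 2, 4, 9] / [3, 7, 8] / [5] / [6];  Q = [1, 3, 5, 7] / [2, 4, 8] / [6] / [9];  common shape = (4, 3, 1, 1)

Row-insert the values π_1, π_2, … into P one at a time, bumping the leftmost entry strictly greater than the inserted value down to the next row. The recording tableau Q records, in position (i, j), the step at which that cell was added to P.
  Insert 6 (step 1): P = [6];  Q = [1]
  Insert 1 (step 2): P = [1] / [6];  Q = [1] / [2]
  Insert 7 (step 3): P = [1, 7] / [6];  Q = [1, 3] / [2]
  Insert 5 (step 4): P = [1, 5] / [6, 7];  Q = [1, 3] / [2, 4]
  Insert 8 (step 5): P = [1, 5, 8] / [6, 7];  Q = [1, 3, 5] / [2, 4]
  Insert 3 (step 6): P = [1, 3, 8] / [5, 7] / [6];  Q = [1, 3, 5] / [2, 4] / [6]
  Insert 9 (step 7): P = [1, 3, 8, 9] / [5, 7] / [6];  Q = [1, 3, 5, 7] / [2, 4] / [6]
  Insert 4 (step 8): P = [1, 3, 4, 9] / [5, 7, 8] / [6];  Q = [1, 3, 5, 7] / [2, 4, 8] / [6]
  Insert 2 (step 9): P = [1, 2, 4, 9] / [3, 7, 8] / [5] / [6];  Q = [1, 3, 5, 7] / [2, 4, 8] / [6] / [9]
Final shape: (4, 3, 1, 1).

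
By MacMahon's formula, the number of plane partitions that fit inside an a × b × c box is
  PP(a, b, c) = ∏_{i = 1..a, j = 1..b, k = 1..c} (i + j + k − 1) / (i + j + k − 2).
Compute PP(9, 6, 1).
PP(9, 6, 1) = 5005

Evaluate the triple product over i = 1..9, j = 1..6, k = 1..1. The factors are (2/1) · (3/2) · (4/3) · (5/4) · (6/5) · (7/6) · (3/2) · (4/3) · … (54 factors total). The numerators and denominators telescope so the product is an integer; carrying out the multiplication exactly gives PP(9, 6, 1) = 5005.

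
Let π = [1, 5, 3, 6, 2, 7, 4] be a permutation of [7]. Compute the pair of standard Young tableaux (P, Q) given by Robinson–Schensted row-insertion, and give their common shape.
P = [1, 2, 4, 7] / [3, 6] / [5];  Q = [1, 2, 4, 6] / [3, 7] / [5];  common shape = (4, 2, 1)

Row-insert the values π_1, π_2, … into P one at a time, bumping the leftmost entry strictly greater than the inserted value down to the next row. The recording tableau Q records, in position (i, j), the step at which that cell was added to P.
  Insert 1 (step 1): P = [1];  Q = [1]
  Insert 5 (step 2): P = [1, 5];  Q = [1, 2]
  Insert 3 (step 3): P = [1, 3] / [5];  Q = [1, 2] / [3]
  Insert 6 (step 4): P = [1, 3, 6] / [5];  Q = [1, 2, 4] / [3]
  Insert 2 (step 5): P = [1, 2, 6] / [3] / [5];  Q = [1, 2, 4] / [3] / [5]
  Insert 7 (step 6): P = [1, 2, 6, 7] / [3] / [5];  Q = [1, 2, 4, 6] / [3] / [5]
  Insert 4 (step 7): P = [1, 2, 4, 7] / [3, 6] / [5];  Q = [1, 2, 4, 6] / [3, 7] / [5]
Final shape: (4, 2, 1).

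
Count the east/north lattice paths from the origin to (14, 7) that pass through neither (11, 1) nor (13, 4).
Number of paths = 106232

Inclusion–exclusion. Total paths: C(21, 14) = 116280. Through P₁: C(12, 11)·C(9, 3) = 1008. Through P₂: C(17, 13)·C(4, 1) = 9520. Since P₁ is strictly southwest of P₂, a monotone path through both must visit P₁ then P₂; paths through both = C(12, 11)·C(5, 2)·C(4, 1) = 480. Avoid both = 116280 − 1008 − 9520 + 480 = 106232.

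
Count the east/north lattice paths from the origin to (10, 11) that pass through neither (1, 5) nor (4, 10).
Number of paths = 318031

Inclusion–exclusion. Total paths: C(21, 10) = 352716. Through P₁: C(6, 1)·C(15, 9) = 30030. Through P₂: C(14, 4)·C(7, 6) = 7007. Since P₁ is strictly southwest of P₂, a monotone path through both must visit P₁ then P₂; paths through both = C(6, 1)·C(8, 3)·C(7, 6) = 2352. Avoid both = 352716 − 30030 − 7007 + 2352 = 318031.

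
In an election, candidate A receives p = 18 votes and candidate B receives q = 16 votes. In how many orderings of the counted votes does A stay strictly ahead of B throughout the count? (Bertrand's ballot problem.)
Strict-lead orderings = 129644790

Total orderings of the 34 votes with 18 for A: C(34, 18) = 2203961430. By the Bertrand ballot formula (Cycle Lemma / reflection principle), the number of orderings in which A is strictly ahead of B throughout is (p − q)/(p + q) · C(p + q, p) = (18 − 16)/(18 + 16) · 2203961430 = 129644790.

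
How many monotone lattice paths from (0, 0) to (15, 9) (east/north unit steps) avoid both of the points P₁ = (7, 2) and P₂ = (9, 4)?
Number of paths = 845306

Inclusion–exclusion. Total paths: C(24, 15) = 1307504. Through P₁: C(9, 7)·C(15, 8) = 231660. Through P₂: C(13, 9)·C(11, 6) = 330330. Since P₁ is strictly southwest of P₂, a monotone path through both must visit P₁ then P₂; paths through both = C(9, 7)·C(4, 2)·C(11, 6) = 99792. Avoid both = 1307504 − 231660 − 330330 + 99792 = 845306.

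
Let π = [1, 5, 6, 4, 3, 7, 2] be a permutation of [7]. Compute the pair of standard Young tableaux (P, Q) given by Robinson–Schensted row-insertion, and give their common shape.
P = [1, 2, 6, 7] / [3] / [4] / [5];  Q = [1, 2, 3, 6] / [4] / [5] / [7];  common shape = (4, 1, 1, 1)

Row-insert the values π_1, π_2, … into P one at a time, bumping the leftmost entry strictly greater than the inserted value down to the next row. The recording tableau Q records, in position (i, j), the step at which that cell was added to P.
  Insert 1 (step 1): P = [1];  Q = [1]
  Insert 5 (step 2): P = [1, 5];  Q = [1, 2]
  Insert 6 (step 3): P = [1, 5, 6];  Q = [1, 2, 3]
  Insert 4 (step 4): P = [1, 4, 6] / [5];  Q = [1, 2, 3] / [4]
  Insert 3 (step 5): P = [1, 3, 6] / [4] / [5];  Q = [1, 2, 3] / [4] / [5]
  Insert 7 (step 6): P = [1, 3, 6, 7] / [4] / [5];  Q = [1, 2, 3, 6] / [4] / [5]
  Insert 2 (step 7): P = [1, 2, 6, 7] / [3] / [4] / [5];  Q = [1, 2, 3, 6] / [4] / [5] / [7]
Final shape: (4, 1, 1, 1).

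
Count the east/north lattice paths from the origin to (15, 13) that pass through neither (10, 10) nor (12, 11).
Number of paths = 19117724

Inclusion–exclusion. Total paths: C(28, 15) = 37442160. Through P₁: C(20, 10)·C(8, 5) = 10346336. Through P₂: C(23, 12)·C(5, 3) = 13520780. Since P₁ is strictly southwest of P₂, a monotone path through both must visit P₁ then P₂; paths through both = C(20, 10)·C(3, 2)·C(5, 3) = 5542680. Avoid both = 37442160 − 10346336 − 13520780 + 5542680 = 19117724.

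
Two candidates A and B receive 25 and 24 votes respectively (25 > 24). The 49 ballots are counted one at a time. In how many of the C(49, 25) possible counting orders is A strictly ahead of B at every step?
Strict-lead orderings = 1289904147324

Total orderings of the 49 votes with 25 for A: C(49, 25) = 63205303218876. By the Bertrand ballot formula (Cycle Lemma / reflection principle), the number of orderings in which A is strictly ahead of B throughout is (p − q)/(p + q) · C(p + q, p) = (25 − 24)/(25 + 24) · 63205303218876 = 1289904147324.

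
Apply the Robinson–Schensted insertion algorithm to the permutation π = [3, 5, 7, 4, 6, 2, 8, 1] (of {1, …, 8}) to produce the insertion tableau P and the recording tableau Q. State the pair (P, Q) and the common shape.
P = [1, 4, 6, 8] / [2, 7] / [3] / [5];  Q = [1, 2, 3, 7] / [4, 5] / [6] / [8];  common shape = (4, 2, 1, 1)

Row-insert the values π_1, π_2, … into P one at a time, bumping the leftmost entry strictly greater than the inserted value down to the next row. The recording tableau Q records, in position (i, j), the step at which that cell was added to P.
  Insert 3 (step 1): P = [3];  Q = [1]
  Insert 5 (step 2): P = [3, 5];  Q = [1, 2]
  Insert 7 (step 3): P = [3, 5, 7];  Q = [1, 2, 3]
  Insert 4 (step 4): P = [3, 4, 7] / [5];  Q = [1, 2, 3] / [4]
  Insert 6 (step 5): P = [3, 4, 6] / [5, 7];  Q = [1, 2, 3] / [4, 5]
  Insert 2 (step 6): P = [2, 4, 6] / [3, 7] / [5];  Q = [1, 2, 3] / [4, 5] / [6]
  Insert 8 (step 7): P = [2, 4, 6, 8] / [3, 7] / [5];  Q = [1, 2, 3, 7] / [4, 5] / [6]
  Insert 1 (step 8): P = [1, 4, 6, 8] / [2, 7] / [3] / [5];  Q = [1, 2, 3, 7] / [4, 5] / [6] / [8]
Final shape: (4, 2, 1, 1).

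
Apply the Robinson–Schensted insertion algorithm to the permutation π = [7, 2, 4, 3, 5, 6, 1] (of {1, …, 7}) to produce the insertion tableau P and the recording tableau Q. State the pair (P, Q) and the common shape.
P = [1, 3, 5, 6] / [2] / [4] / [7];  Q = [1, 3, 5, 6] / [2] / [4] / [7];  common shape = (4, 1, 1, 1)

Row-insert the values π_1, π_2, … into P one at a time, bumping the leftmost entry strictly greater than the inserted value down to the next row. The recording tableau Q records, in position (i, j), the step at which that cell was added to P.
  Insert 7 (step 1): P = [7];  Q = [1]
  Insert 2 (step 2): P = [2] / [7];  Q = [1] / [2]
  Insert 4 (step 3): P = [2, 4] / [7];  Q = [1, 3] / [2]
  Insert 3 (step 4): P = [2, 3] / [4] / [7];  Q = [1, 3] / [2] / [4]
  Insert 5 (step 5): P = [2, 3, 5] / [4] / [7];  Q = [1, 3, 5] / [2] / [4]
  Insert 6 (step 6): P = [2, 3, 5, 6] / [4] / [7];  Q = [1, 3, 5, 6] / [2] / [4]
  Insert 1 (step 7): P = [1, 3, 5, 6] / [2] / [4] / [7];  Q = [1, 3, 5, 6] / [2] / [4] / [7]
Final shape: (4, 1, 1, 1).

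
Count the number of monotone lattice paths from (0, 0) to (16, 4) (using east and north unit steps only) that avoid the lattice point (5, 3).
Number of paths = 4173

Total paths from (0, 0) to (16, 4): C(20, 16) = 4845. Paths through (5, 3): (paths (0, 0) → (5, 3)) × (paths (5, 3) → (16, 4)) = C(8, 5) · C(12, 11) = 56 · 12 = 672. Avoidance count = 4845 − 672 = 4173.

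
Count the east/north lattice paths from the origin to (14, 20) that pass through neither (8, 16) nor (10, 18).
Number of paths = 1106872470

Inclusion–exclusion. Total paths: C(34, 14) = 1391975640. Through P₁: C(24, 8)·C(10, 6) = 154448910. Through P₂: C(28, 10)·C(6, 4) = 196846650. Since P₁ is strictly southwest of P₂, a monotone path through both must visit P₁ then P₂; paths through both = C(24, 8)·C(4, 2)·C(6, 4) = 66192390. Avoid both = 1391975640 − 154448910 − 196846650 + 66192390 = 1106872470.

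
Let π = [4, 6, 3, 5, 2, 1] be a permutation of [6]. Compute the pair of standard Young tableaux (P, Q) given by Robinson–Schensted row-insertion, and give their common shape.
P = [1, 5] / [2, 6] / [3] / [4];  Q = [1, 2] / [3, 4] / [5] / [6];  common shape = (2, 2, 1, 1)

Row-insert the values π_1, π_2, … into P one at a time, bumping the leftmost entry strictly greater than the inserted value down to the next row. The recording tableau Q records, in position (i, j), the step at which that cell was added to P.
  Insert 4 (step 1): P = [4];  Q = [1]
  Insert 6 (step 2): P = [4, 6];  Q = [1, 2]
  Insert 3 (step 3): P = [3, 6] / [4];  Q = [1, 2] / [3]
  Insert 5 (step 4): P = [3, 5] / [4, 6];  Q = [1, 2] / [3, 4]
  Insert 2 (step 5): P = [2, 5] / [3, 6] / [4];  Q = [1, 2] / [3, 4] / [5]
  Insert 1 (step 6): P = [1, 5] / [2, 6] / [3] / [4];  Q = [1, 2] / [3, 4] / [5] / [6]
Final shape: (2, 2, 1, 1).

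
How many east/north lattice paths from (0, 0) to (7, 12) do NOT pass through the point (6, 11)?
Number of paths = 25636

Total paths from (0, 0) to (7, 12): C(19, 7) = 50388. Paths through (6, 11): (paths (0, 0) → (6, 11)) × (paths (6, 11) → (7, 12)) = C(17, 6) · C(2, 1) = 12376 · 2 = 24752. Avoidance count = 50388 − 24752 = 25636.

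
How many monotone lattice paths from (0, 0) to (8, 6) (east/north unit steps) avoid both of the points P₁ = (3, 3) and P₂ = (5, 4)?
Number of paths = 1223

Inclusion–exclusion. Total paths: C(14, 8) = 3003. Through P₁: C(6, 3)·C(8, 5) = 1120. Through P₂: C(9, 5)·C(5, 3) = 1260. Since P₁ is strictly southwest of P₂, a monotone path through both must visit P₁ then P₂; paths through both = C(6, 3)·C(3, 2)·C(5, 3) = 600. Avoid both = 3003 − 1120 − 1260 + 600 = 1223.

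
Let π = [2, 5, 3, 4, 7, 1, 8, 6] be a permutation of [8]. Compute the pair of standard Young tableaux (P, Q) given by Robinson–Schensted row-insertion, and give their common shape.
P = [1, 3, 4, 6, 8] / [2, 7] / [5];  Q = [1, 2, 4, 5, 7] / [3, 8] / [6];  common shape = (5, 2, 1)

Row-insert the values π_1, π_2, … into P one at a time, bumping the leftmost entry strictly greater than the inserted value down to the next row. The recording tableau Q records, in position (i, j), the step at which that cell was added to P.
  Insert 2 (step 1): P = [2];  Q = [1]
  Insert 5 (step 2): P = [2, 5];  Q = [1, 2]
  Insert 3 (step 3): P = [2, 3] / [5];  Q = [1, 2] / [3]
  Insert 4 (step 4): P = [2, 3, 4] / [5];  Q = [1, 2, 4] / [3]
  Insert 7 (step 5): P = [2, 3, 4, 7] / [5];  Q = [1, 2, 4, 5] / [3]
  Insert 1 (step 6): P = [1, 3, 4, 7] / [2] / [5];  Q = [1, 2, 4, 5] / [3] / [6]
  Insert 8 (step 7): P = [1, 3, 4, 7, 8] / [2] / [5];  Q = [1, 2, 4, 5, 7] / [3] / [6]
  Insert 6 (step 8): P = [1, 3, 4, 6, 8] / [2, 7] / [5];  Q = [1, 2, 4, 5, 7] / [3, 8] / [6]
Final shape: (5, 2, 1).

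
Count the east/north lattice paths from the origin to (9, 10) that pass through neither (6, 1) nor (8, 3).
Number of paths = 89854

Inclusion–exclusion. Total paths: C(19, 9) = 92378. Through P₁: C(7, 6)·C(12, 3) = 1540. Through P₂: C(11, 8)·C(8, 1) = 1320. Since P₁ is strictly southwest of P₂, a monotone path through both must visit P₁ then P₂; paths through both = C(7, 6)·C(4, 2)·C(8, 1) = 336. Avoid both = 92378 − 1540 − 1320 + 336 = 89854.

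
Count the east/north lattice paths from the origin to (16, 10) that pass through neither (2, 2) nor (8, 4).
Number of paths = 2411134

Inclusion–exclusion. Total paths: C(26, 16) = 5311735. Through P₁: C(4, 2)·C(22, 14) = 1918620. Through P₂: C(12, 8)·C(14, 8) = 1486485. Since P₁ is strictly southwest of P₂, a monotone path through both must visit P₁ then P₂; paths through both = C(4, 2)·C(8, 6)·C(14, 8) = 504504. Avoid both = 5311735 − 1918620 − 1486485 + 504504 = 2411134.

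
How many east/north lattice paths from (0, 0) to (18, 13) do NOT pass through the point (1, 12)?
Number of paths = 206252841

Total paths from (0, 0) to (18, 13): C(31, 18) = 206253075. Paths through (1, 12): (paths (0, 0) → (1, 12)) × (paths (1, 12) → (18, 13)) = C(13, 1) · C(18, 17) = 13 · 18 = 234. Avoidance count = 206253075 − 234 = 206252841.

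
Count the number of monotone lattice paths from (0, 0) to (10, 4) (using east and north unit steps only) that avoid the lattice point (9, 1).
Number of paths = 961

Total paths from (0, 0) to (10, 4): C(14, 10) = 1001. Paths through (9, 1): (paths (0, 0) → (9, 1)) × (paths (9, 1) → (10, 4)) = C(10, 9) · C(4, 1) = 10 · 4 = 40. Avoidance count = 1001 − 40 = 961.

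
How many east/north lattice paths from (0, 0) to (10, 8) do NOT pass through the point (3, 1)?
Number of paths = 30030

Total paths from (0, 0) to (10, 8): C(18, 10) = 43758. Paths through (3, 1): (paths (0, 0) → (3, 1)) × (paths (3, 1) → (10, 8)) = C(4, 3) · C(14, 7) = 4 · 3432 = 13728. Avoidance count = 43758 − 13728 = 30030.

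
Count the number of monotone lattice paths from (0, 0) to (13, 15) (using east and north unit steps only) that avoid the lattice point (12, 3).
Number of paths = 37436245

Total paths from (0, 0) to (13, 15): C(28, 13) = 37442160. Paths through (12, 3): (paths (0, 0) → (12, 3)) × (paths (12, 3) → (13, 15)) = C(15, 12) · C(13, 1) = 455 · 13 = 5915. Avoidance count = 37442160 − 5915 = 37436245.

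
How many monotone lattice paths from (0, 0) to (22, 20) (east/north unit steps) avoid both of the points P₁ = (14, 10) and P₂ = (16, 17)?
Number of paths = 335890344276

Inclusion–exclusion. Total paths: C(42, 22) = 513791607420. Through P₁: C(24, 14)·C(18, 8) = 85820640048. Through P₂: C(33, 16)·C(9, 6) = 98011461240. Since P₁ is strictly southwest of P₂, a monotone path through both must visit P₁ then P₂; paths through both = C(24, 14)·C(9, 2)·C(9, 6) = 5930838144. Avoid both = 513791607420 − 85820640048 − 98011461240 + 5930838144 = 335890344276.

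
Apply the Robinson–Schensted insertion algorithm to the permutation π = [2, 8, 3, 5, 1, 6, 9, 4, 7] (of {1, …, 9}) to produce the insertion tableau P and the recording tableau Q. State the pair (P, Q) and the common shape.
P = [1, 3, 4, 6, 7] / [2, 5, 9] / [8];  Q = [1, 2, 4, 6, 7] / [3, 8, 9] / [5];  common shape = (5, 3, 1)

Row-insert the values π_1, π_2, … into P one at a time, bumping the leftmost entry strictly greater than the inserted value down to the next row. The recording tableau Q records, in position (i, j), the step at which that cell was added to P.
  Insert 2 (step 1): P = [2];  Q = [1]
  Insert 8 (step 2): P = [2, 8];  Q = [1, 2]
  Insert 3 (step 3): P = [2, 3] / [8];  Q = [1, 2] / [3]
  Insert 5 (step 4): P = [2, 3, 5] / [8];  Q = [1, 2, 4] / [3]
  Insert 1 (step 5): P = [1, 3, 5] / [2] / [8];  Q = [1, 2, 4] / [3] / [5]
  Insert 6 (step 6): P = [1, 3, 5, 6] / [2] / [8];  Q = [1, 2, 4, 6] / [3] / [5]
  Insert 9 (step 7): P = [1, 3, 5, 6, 9] / [2] / [8];  Q = [1, 2, 4, 6, 7] / [3] / [5]
  Insert 4 (step 8): P = [1, 3, 4, 6, 9] / [2, 5] / [8];  Q = [1, 2, 4, 6, 7] / [3, 8] / [5]
  Insert 7 (step 9): P = [1, 3, 4, 6, 7] / [2, 5, 9] / [8];  Q = [1, 2, 4, 6, 7] / [3, 8, 9] / [5]
Final shape: (5, 3, 1).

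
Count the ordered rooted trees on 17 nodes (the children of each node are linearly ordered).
C_16 = 35357670

These ordered rooted trees are counted by the Catalan number C_n = (1/(n + 1)) · C(2n, n). For n = 16: C_16 = (1/17) · C(32, 16) = 601080390/17 = 35357670.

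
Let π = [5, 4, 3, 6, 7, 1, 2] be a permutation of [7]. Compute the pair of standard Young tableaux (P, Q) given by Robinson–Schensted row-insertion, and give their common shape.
P = [1, 2, 7] / [3, 6] / [4] / [5];  Q = [1, 4, 5] / [2, 7] / [3] / [6];  common shape = (3, 2, 1, 1)

Row-insert the values π_1, π_2, … into P one at a time, bumping the leftmost entry strictly greater than the inserted value down to the next row. The recording tableau Q records, in position (i, j), the step at which that cell was added to P.
  Insert 5 (step 1): P = [5];  Q = [1]
  Insert 4 (step 2): P = [4] / [5];  Q = [1] / [2]
  Insert 3 (step 3): P = [3] / [4] / [5];  Q = [1] / [2] / [3]
  Insert 6 (step 4): P = [3, 6] / [4] / [5];  Q = [1, 4] / [2] / [3]
  Insert 7 (step 5): P = [3, 6, 7] / [4] / [5];  Q = [1, 4, 5] / [2] / [3]
  Insert 1 (step 6): P = [1, 6, 7] / [3] / [4] / [5];  Q = [1, 4, 5] / [2] / [3] / [6]
  Insert 2 (step 7): P = [1, 2, 7] / [3, 6] / [4] / [5];  Q = [1, 4, 5] / [2, 7] / [3] / [6]
Final shape: (3, 2, 1, 1).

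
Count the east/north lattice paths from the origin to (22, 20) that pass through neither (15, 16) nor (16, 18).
Number of paths = 378147799410

Inclusion–exclusion. Total paths: C(42, 22) = 513791607420. Through P₁: C(31, 15)·C(11, 7) = 99178264350. Through P₂: C(34, 16)·C(8, 6) = 61710920040. Since P₁ is strictly southwest of P₂, a monotone path through both must visit P₁ then P₂; paths through both = C(31, 15)·C(3, 1)·C(8, 6) = 25245376380. Avoid both = 513791607420 − 99178264350 − 61710920040 + 25245376380 = 378147799410.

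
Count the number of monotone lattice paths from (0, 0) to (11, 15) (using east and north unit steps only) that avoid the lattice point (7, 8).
Number of paths = 5602610

Total paths from (0, 0) to (11, 15): C(26, 11) = 7726160. Paths through (7, 8): (paths (0, 0) → (7, 8)) × (paths (7, 8) → (11, 15)) = C(15, 7) · C(11, 4) = 6435 · 330 = 2123550. Avoidance count = 7726160 − 2123550 = 5602610.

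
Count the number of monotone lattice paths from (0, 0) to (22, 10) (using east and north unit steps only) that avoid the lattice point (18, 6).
Number of paths = 55090520

Total paths from (0, 0) to (22, 10): C(32, 22) = 64512240. Paths through (18, 6): (paths (0, 0) → (18, 6)) × (paths (18, 6) → (22, 10)) = C(24, 18) · C(8, 4) = 134596 · 70 = 9421720. Avoidance count = 64512240 − 9421720 = 55090520.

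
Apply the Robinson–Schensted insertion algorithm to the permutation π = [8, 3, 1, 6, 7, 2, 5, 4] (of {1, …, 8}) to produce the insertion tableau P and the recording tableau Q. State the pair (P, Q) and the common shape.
P = [1, 2, 4] / [3, 5, 7] / [6] / [8];  Q = [1, 4, 5] / [2, 6, 7] / [3] / [8];  common shape = (3, 3, 1, 1)

Row-insert the values π_1, π_2, … into P one at a time, bumping the leftmost entry strictly greater than the inserted value down to the next row. The recording tableau Q records, in position (i, j), the step at which that cell was added to P.
  Insert 8 (step 1): P = [8];  Q = [1]
  Insert 3 (step 2): P = [3] / [8];  Q = [1] / [2]
  Insert 1 (step 3): P = [1] / [3] / [8];  Q = [1] / [2] / [3]
  Insert 6 (step 4): P = [1, 6] / [3] / [8];  Q = [1, 4] / [2] / [3]
  Insert 7 (step 5): P = [1, 6, 7] / [3] / [8];  Q = [1, 4, 5] / [2] / [3]
  Insert 2 (step 6): P = [1, 2, 7] / [3, 6] / [8];  Q = [1, 4, 5] / [2, 6] / [3]
  Insert 5 (step 7): P = [1, 2, 5] / [3, 6, 7] / [8];  Q = [1, 4, 5] / [2, 6, 7] / [3]
  Insert 4 (step 8): P = [1, 2, 4] / [3, 5, 7] / [6] / [8];  Q = [1, 4, 5] / [2, 6, 7] / [3] / [8]
Final shape: (3, 3, 1, 1).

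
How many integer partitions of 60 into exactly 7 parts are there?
p(60, 7 parts) = 23961

Partitions of n into exactly k parts are in bijection with partitions of n − k into at most k parts (subtract 1 from each part). So p(60, exactly 7) = p(53, parts ≤ 7). Computing via the recurrence p(m, j) = p(m, j−1) + p(m−j, j) gives 23961.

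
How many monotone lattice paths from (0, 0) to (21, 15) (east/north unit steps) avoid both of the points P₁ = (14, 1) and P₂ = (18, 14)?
Number of paths = 3680558760

Inclusion–exclusion. Total paths: C(36, 21) = 5567902560. Through P₁: C(15, 14)·C(21, 7) = 1744200. Through P₂: C(32, 18)·C(4, 3) = 1885742400. Since P₁ is strictly southwest of P₂, a monotone path through both must visit P₁ then P₂; paths through both = C(15, 14)·C(17, 4)·C(4, 3) = 142800. Avoid both = 5567902560 − 1744200 − 1885742400 + 142800 = 3680558760.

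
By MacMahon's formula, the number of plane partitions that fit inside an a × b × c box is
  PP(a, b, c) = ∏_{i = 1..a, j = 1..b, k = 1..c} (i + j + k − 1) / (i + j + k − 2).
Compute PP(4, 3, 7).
PP(4, 3, 7) = 1557270

Evaluate the triple product over i = 1..4, j = 1..3, k = 1..7. The factors are (2/1) · (3/2) · (4/3) · (5/4) · (6/5) · (7/6) · (8/7) · (3/2) · … (84 factors total). The numerators and denominators telescope so the product is an integer; carrying out the multiplication exactly gives PP(4, 3, 7) = 1557270.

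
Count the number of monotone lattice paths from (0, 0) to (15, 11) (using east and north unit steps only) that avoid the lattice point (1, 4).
Number of paths = 7144760

Total paths from (0, 0) to (15, 11): C(26, 15) = 7726160. Paths through (1, 4): (paths (0, 0) → (1, 4)) × (paths (1, 4) → (15, 11)) = C(5, 1) · C(21, 14) = 5 · 116280 = 581400. Avoidance count = 7726160 − 581400 = 7144760.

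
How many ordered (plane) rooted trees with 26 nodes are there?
C_25 = 4861946401452

These ordered rooted trees are counted by the Catalan number C_n = (1/(n + 1)) · C(2n, n). For n = 25: C_25 = (1/26) · C(50, 25) = 126410606437752/26 = 4861946401452.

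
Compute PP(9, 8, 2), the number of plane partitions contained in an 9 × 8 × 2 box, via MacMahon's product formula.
PP(9, 8, 2) = 118195220

Evaluate the triple product over i = 1..9, j = 1..8, k = 1..2. The factors are (2/1) · (3/2) · (3/2) · (4/3) · (4/3) · (5/4) · (5/4) · (6/5) · … (144 factors total). The numerators and denominators telescope so the product is an integer; carrying out the multiplication exactly gives PP(9, 8, 2) = 118195220.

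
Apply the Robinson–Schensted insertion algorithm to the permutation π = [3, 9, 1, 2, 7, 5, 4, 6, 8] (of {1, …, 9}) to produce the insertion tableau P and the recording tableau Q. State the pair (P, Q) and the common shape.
P = [1, 2, 4, 6, 8] / [3, 5] / [7] / [9];  Q = [1, 2, 5, 8, 9] / [3, 4] / [6] / [7];  common shape = (5, 2, 1, 1)

Row-insert the values π_1, π_2, … into P one at a time, bumping the leftmost entry strictly greater than the inserted value down to the next row. The recording tableau Q records, in position (i, j), the step at which that cell was added to P.
  Insert 3 (step 1): P = [3];  Q = [1]
  Insert 9 (step 2): P = [3, 9];  Q = [1, 2]
  Insert 1 (step 3): P = [1, 9] / [3];  Q = [1, 2] / [3]
  Insert 2 (step 4): P = [1, 2] / [3, 9];  Q = [1, 2] / [3, 4]
  Insert 7 (step 5): P = [1, 2, 7] / [3, 9];  Q = [1, 2, 5] / [3, 4]
  Insert 5 (step 6): P = [1, 2, 5] / [3, 7] / [9];  Q = [1, 2, 5] / [3, 4] / [6]
  Insert 4 (step 7): P = [1, 2, 4] / [3, 5] / [7] / [9];  Q = [1, 2, 5] / [3, 4] / [6] / [7]
  Insert 6 (step 8): P = [1, 2, 4, 6] / [3, 5] / [7] / [9];  Q = [1, 2, 5, 8] / [3, 4] / [6] / [7]
  Insert 8 (step 9): P = [1, 2, 4, 6, 8] / [3, 5] / [7] / [9];  Q = [1, 2, 5, 8, 9] / [3, 4] / [6] / [7]
Final shape: (5, 2, 1, 1).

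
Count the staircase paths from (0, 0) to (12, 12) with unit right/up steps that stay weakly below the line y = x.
C_12 = 208012

These NE paths below the diagonal are counted by the Catalan number C_n = (1/(n + 1)) · C(2n, n). For n = 12: C_12 = (1/13) · C(24, 12) = 2704156/13 = 208012.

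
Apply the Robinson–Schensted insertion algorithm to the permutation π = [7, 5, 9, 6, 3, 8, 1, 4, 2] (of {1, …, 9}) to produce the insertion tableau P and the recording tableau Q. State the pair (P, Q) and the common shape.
P = [1, 2, 8] / [3, 4] / [5, 6] / [7, 9];  Q = [1, 3, 6] / [2, 4] / [5, 8] / [7, 9];  common shape = (3, 2, 2, 2)

Row-insert the values π_1, π_2, … into P one at a time, bumping the leftmost entry strictly greater than the inserted value down to the next row. The recording tableau Q records, in position (i, j), the step at which that cell was added to P.
  Insert 7 (step 1): P = [7];  Q = [1]
  Insert 5 (step 2): P = [5] / [7];  Q = [1] / [2]
  Insert 9 (step 3): P = [5, 9] / [7];  Q = [1, 3] / [2]
  Insert 6 (step 4): P = [5, 6] / [7, 9];  Q = [1, 3] / [2, 4]
  Insert 3 (step 5): P = [3, 6] / [5, 9] / [7];  Q = [1, 3] / [2, 4] / [5]
  Insert 8 (step 6): P = [3, 6, 8] / [5, 9] / [7];  Q = [1, 3, 6] / [2, 4] / [5]
  Insert 1 (step 7): P = [1, 6, 8] / [3, 9] / [5] / [7];  Q = [1, 3, 6] / [2, 4] / [5] / [7]
  Insert 4 (step 8): P = [1, 4, 8] / [3, 6] / [5, 9] / [7];  Q = [1, 3, 6] / [2, 4] / [5, 8] / [7]
  Insert 2 (step 9): P = [1, 2, 8] / [3, 4] / [5, 6] / [7, 9];  Q = [1, 3, 6] / [2, 4] / [5, 8] / [7, 9]
Final shape: (3, 2, 2, 2).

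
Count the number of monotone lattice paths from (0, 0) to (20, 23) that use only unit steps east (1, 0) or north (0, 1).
Number of paths = 960566918220

A monotone lattice path from (0, 0) to (20, 23) consists of 20 east steps and 23 north steps in some order, so it is determined by which 20 of the 43 steps are east. The count is C(43, 20) = 960566918220.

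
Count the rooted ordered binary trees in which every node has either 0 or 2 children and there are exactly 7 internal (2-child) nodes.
C_7 = 429

These full binary trees are counted by the Catalan number C_n = (1/(n + 1)) · C(2n, n). For n = 7: C_7 = (1/8) · C(14, 7) = 3432/8 = 429.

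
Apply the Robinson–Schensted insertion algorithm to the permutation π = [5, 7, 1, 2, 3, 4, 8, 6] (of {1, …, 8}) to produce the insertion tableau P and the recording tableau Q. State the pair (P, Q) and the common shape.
P = [1, 2, 3, 4, 6] / [5, 7, 8];  Q = [1, 2, 5, 6, 7] / [3, 4, 8];  common shape = (5, 3)

Row-insert the values π_1, π_2, … into P one at a time, bumping the leftmost entry strictly greater than the inserted value down to the next row. The recording tableau Q records, in position (i, j), the step at which that cell was added to P.
  Insert 5 (step 1): P = [5];  Q = [1]
  Insert 7 (step 2): P = [5, 7];  Q = [1, 2]
  Insert 1 (step 3): P = [1, 7] / [5];  Q = [1, 2] / [3]
  Insert 2 (step 4): P = [1, 2] / [5, 7];  Q = [1, 2] / [3, 4]
  Insert 3 (step 5): P = [1, 2, 3] / [5, 7];  Q = [1, 2, 5] / [3, 4]
  Insert 4 (step 6): P = [1, 2, 3, 4] / [5, 7];  Q = [1, 2, 5, 6] / [3, 4]
  Insert 8 (step 7): P = [1, 2, 3, 4, 8] / [5, 7];  Q = [1, 2, 5, 6, 7] / [3, 4]
  Insert 6 (step 8): P = [1, 2, 3, 4, 6] / [5, 7, 8];  Q = [1, 2, 5, 6, 7] / [3, 4, 8]
Final shape: (5, 3).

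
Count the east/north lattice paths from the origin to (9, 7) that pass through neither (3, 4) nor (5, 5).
Number of paths = 6295

Inclusion–exclusion. Total paths: C(16, 9) = 11440. Through P₁: C(7, 3)·C(9, 6) = 2940. Through P₂: C(10, 5)·C(6, 4) = 3780. Since P₁ is strictly southwest of P₂, a monotone path through both must visit P₁ then P₂; paths through both = C(7, 3)·C(3, 2)·C(6, 4) = 1575. Avoid both = 11440 − 2940 − 3780 + 1575 = 6295.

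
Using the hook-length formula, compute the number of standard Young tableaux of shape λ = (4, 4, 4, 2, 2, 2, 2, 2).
# SYT of shape (4, 4, 4, 2, 2, 2, 2, 2) = 126742616

Hook-length formula: f^λ = n! / Π hook(c), product over all cells c of the Young diagram. For λ = (4, 4, 4, 2, 2, 2, 2, 2), n = 22 boxes. Hook lengths by row (left-to-right, top-to-bottom): [11, 10, 4, 3]; [10, 9, 3, 2]; [9, 8, 2, 1]; [6, 5]; [5, 4]; [4, 3]; [3, 2]; [2, 1]. Product of hooks = 8868372480000. So f^λ = 22! / 8868372480000 = 1124000727777607680000 / 8868372480000 = 126742616.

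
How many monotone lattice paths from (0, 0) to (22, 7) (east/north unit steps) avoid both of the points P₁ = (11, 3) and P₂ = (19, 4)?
Number of paths = 952340

Inclusion–exclusion. Total paths: C(29, 22) = 1560780. Through P₁: C(14, 11)·C(15, 11) = 496860. Through P₂: C(23, 19)·C(6, 3) = 177100. Since P₁ is strictly southwest of P₂, a monotone path through both must visit P₁ then P₂; paths through both = C(14, 11)·C(9, 8)·C(6, 3) = 65520. Avoid both = 1560780 − 496860 − 177100 + 65520 = 952340.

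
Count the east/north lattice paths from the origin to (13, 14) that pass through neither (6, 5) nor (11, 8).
Number of paths = 13381140

Inclusion–exclusion. Total paths: C(27, 13) = 20058300. Through P₁: C(11, 6)·C(16, 7) = 5285280. Through P₂: C(19, 11)·C(8, 2) = 2116296. Since P₁ is strictly southwest of P₂, a monotone path through both must visit P₁ then P₂; paths through both = C(11, 6)·C(8, 5)·C(8, 2) = 724416. Avoid both = 20058300 − 5285280 − 2116296 + 724416 = 13381140.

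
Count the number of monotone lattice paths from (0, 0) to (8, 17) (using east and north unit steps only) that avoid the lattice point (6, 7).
Number of paths = 968319

Total paths from (0, 0) to (8, 17): C(25, 8) = 1081575. Paths through (6, 7): (paths (0, 0) → (6, 7)) × (paths (6, 7) → (8, 17)) = C(13, 6) · C(12, 2) = 1716 · 66 = 113256. Avoidance count = 1081575 − 113256 = 968319.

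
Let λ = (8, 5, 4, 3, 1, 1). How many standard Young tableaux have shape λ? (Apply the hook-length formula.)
# SYT of shape (8, 5, 4, 3, 1, 1) = 3361763328

Hook-length formula: f^λ = n! / Π hook(c), product over all cells c of the Young diagram. For λ = (8, 5, 4, 3, 1, 1), n = 22 boxes. Hook lengths by row (left-to-right, top-to-bottom): [13, 10, 9, 7, 5, 3, 2, 1]; [9, 6, 5, 3, 1]; [7, 4, 3, 1]; [5, 2, 1]; [2]; [1]. Product of hooks = 334348560000. So f^λ = 22! / 334348560000 = 1124000727777607680000 / 334348560000 = 3361763328.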